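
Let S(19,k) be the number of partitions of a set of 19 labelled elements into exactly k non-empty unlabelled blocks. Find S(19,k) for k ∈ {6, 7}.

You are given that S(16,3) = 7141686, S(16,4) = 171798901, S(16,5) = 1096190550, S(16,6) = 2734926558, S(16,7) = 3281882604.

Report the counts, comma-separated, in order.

@17  (17,4):171798901·4+7141686→694337290, (17,5):1096190550·5+171798901→5652751651, (17,6):2734926558·6+1096190550→17505749898, (17,7):3281882604·7+2734926558→25708104786
@18  (18,5):5652751651·5+694337290→28958095545, (18,6):17505749898·6+5652751651→110687251039, (18,7):25708104786·7+17505749898→197462483400
@19  (19,6):110687251039·6+28958095545→693081601779, (19,7):197462483400·7+110687251039→1492924634839
Read S(19,6) = 693081601779, S(19,7) = 1492924634839.

693081601779, 1492924634839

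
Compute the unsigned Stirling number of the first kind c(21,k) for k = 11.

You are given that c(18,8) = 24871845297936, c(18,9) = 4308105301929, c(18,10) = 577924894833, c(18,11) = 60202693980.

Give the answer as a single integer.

1307535010540395

row 19: T[19][9]=18·4308105301929+24871845297936=102417740732658  T[19][10]=18·577924894833+4308105301929=14710753408923  T[19][11]=18·60202693980+577924894833=1661573386473
row 20: T[20][10]=19·14710753408923+102417740732658=381922055502195  T[20][11]=19·1661573386473+14710753408923=46280647751910
row 21: T[21][11]=20·46280647751910+381922055502195=1307535010540395
Read c(21,11) = 1307535010540395.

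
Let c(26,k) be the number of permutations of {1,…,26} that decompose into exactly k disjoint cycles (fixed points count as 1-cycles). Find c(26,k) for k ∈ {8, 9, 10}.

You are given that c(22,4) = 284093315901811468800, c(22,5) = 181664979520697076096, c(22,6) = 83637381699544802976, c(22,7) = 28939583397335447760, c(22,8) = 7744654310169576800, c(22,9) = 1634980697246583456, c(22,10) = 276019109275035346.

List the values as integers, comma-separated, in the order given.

[23] T[23,5]:22*181664979520697076096+284093315901811468800=4280722865357147142912 · T[23,6]:22*83637381699544802976+181664979520697076096=2021687376910682741568 · T[23,7]:22*28939583397335447760+83637381699544802976=720308216440924653696 · T[23,8]:22*7744654310169576800+28939583397335447760=199321978221066137360 · T[23,9]:22*1634980697246583456+7744654310169576800=43714229649594412832 · T[23,10]:22*276019109275035346+1634980697246583456=7707401101297361068
[24] T[24,6]:23*2021687376910682741568+4280722865357147142912=50779532534302850198976 · T[24,7]:23*720308216440924653696+2021687376910682741568=18588776355051949776576 · T[24,8]:23*199321978221066137360+720308216440924653696=5304713715525445812976 · T[24,9]:23*43714229649594412832+199321978221066137360=1204749260161737632496 · T[24,10]:23*7707401101297361068+43714229649594412832=220984454979433717396
[25] T[25,7]:24*18588776355051949776576+50779532534302850198976=496910165055549644836800 · T[25,8]:24*5304713715525445812976+18588776355051949776576=145901905527662649288000 · T[25,9]:24*1204749260161737632496+5304713715525445812976=34218695959407148992880 · T[25,10]:24*220984454979433717396+1204749260161737632496=6508376179668146850000
[26] T[26,8]:25*145901905527662649288000+496910165055549644836800=4144457803247115877036800 · T[26,9]:25*34218695959407148992880+145901905527662649288000=1001369304512841374110000 · T[26,10]:25*6508376179668146850000+34218695959407148992880=196928100451110820242880
Read c(26,8) = 4144457803247115877036800, c(26,9) = 1001369304512841374110000, c(26,10) = 196928100451110820242880.

4144457803247115877036800, 1001369304512841374110000, 196928100451110820242880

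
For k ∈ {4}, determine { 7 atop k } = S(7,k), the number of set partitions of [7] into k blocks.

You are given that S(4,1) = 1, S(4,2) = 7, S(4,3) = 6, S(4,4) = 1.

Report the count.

i=5: T(5,2)=1+2·7=15 | T(5,3)=7+3·6=25 | T(5,4)=6+4·1=10
i=6: T(6,3)=15+3·25=90 | T(6,4)=25+4·10=65
i=7: T(7,4)=90+4·65=350
Read S(7,4) = 350.

350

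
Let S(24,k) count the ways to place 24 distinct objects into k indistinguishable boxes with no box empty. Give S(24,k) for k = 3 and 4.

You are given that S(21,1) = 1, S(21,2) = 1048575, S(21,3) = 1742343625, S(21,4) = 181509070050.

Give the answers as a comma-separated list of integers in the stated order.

47063200806, 11681056634501

i=22: T(22,1)=0+1·1=1 | T(22,2)=1+2·1048575=2097151 | T(22,3)=1048575+3·1742343625=5228079450 | T(22,4)=1742343625+4·181509070050=727778623825
i=23: T(23,2)=1+2·2097151=4194303 | T(23,3)=2097151+3·5228079450=15686335501 | T(23,4)=5228079450+4·727778623825=2916342574750
i=24: T(24,3)=4194303+3·15686335501=47063200806 | T(24,4)=15686335501+4·2916342574750=11681056634501
Read S(24,3) = 47063200806, S(24,4) = 11681056634501.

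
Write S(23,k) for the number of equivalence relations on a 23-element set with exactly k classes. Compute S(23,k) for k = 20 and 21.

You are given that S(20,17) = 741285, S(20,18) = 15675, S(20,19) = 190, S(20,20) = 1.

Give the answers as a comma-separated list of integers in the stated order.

1859550, 28336

row 21: T[21][18]=18·15675+741285=1023435  T[21][19]=19·190+15675=19285  T[21][20]=20·1+190=210  T[21][21]=21·0+1=1
row 22: T[22][19]=19·19285+1023435=1389850  T[22][20]=20·210+19285=23485  T[22][21]=21·1+210=231
row 23: T[23][20]=20·23485+1389850=1859550  T[23][21]=21·231+23485=28336
Read S(23,20) = 1859550, S(23,21) = 28336.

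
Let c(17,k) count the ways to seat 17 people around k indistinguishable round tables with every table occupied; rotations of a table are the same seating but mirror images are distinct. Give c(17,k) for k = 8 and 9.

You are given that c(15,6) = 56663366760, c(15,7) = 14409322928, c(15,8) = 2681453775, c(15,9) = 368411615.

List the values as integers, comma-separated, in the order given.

i=16: T(16,7)=56663366760+15·14409322928=272803210680 | T(16,8)=14409322928+15·2681453775=54631129553 | T(16,9)=2681453775+15·368411615=8207628000
i=17: T(17,8)=272803210680+16·54631129553=1146901283528 | T(17,9)=54631129553+16·8207628000=185953177553
Read c(17,8) = 1146901283528, c(17,9) = 185953177553.

1146901283528, 185953177553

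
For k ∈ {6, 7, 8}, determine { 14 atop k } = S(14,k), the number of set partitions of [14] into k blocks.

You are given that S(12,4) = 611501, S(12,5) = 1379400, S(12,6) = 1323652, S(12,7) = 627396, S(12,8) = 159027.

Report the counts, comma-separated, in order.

[13] T[13,5]:5*1379400+611501=7508501 · T[13,6]:6*1323652+1379400=9321312 · T[13,7]:7*627396+1323652=5715424 · T[13,8]:8*159027+627396=1899612
[14] T[14,6]:6*9321312+7508501=63436373 · T[14,7]:7*5715424+9321312=49329280 · T[14,8]:8*1899612+5715424=20912320
Read S(14,6) = 63436373, S(14,7) = 49329280, S(14,8) = 20912320.

63436373, 49329280, 20912320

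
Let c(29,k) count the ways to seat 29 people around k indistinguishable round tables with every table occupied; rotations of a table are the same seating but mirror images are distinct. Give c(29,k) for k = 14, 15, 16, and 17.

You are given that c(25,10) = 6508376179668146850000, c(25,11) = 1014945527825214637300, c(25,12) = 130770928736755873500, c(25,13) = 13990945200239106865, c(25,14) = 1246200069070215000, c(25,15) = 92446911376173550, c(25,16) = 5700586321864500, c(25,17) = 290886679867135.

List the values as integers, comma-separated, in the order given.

[26] T[26,11]:25*1014945527825214637300+6508376179668146850000=31882014375298512782500 · T[26,12]:25*130770928736755873500+1014945527825214637300=4284218746244111474800 · T[26,13]:25*13990945200239106865+130770928736755873500=480544558742733545125 · T[26,14]:25*1246200069070215000+13990945200239106865=45145946926994481865 · T[26,15]:25*92446911376173550+1246200069070215000=3557372853474553750 · T[26,16]:25*5700586321864500+92446911376173550=234961569422786050 · T[26,17]:25*290886679867135+5700586321864500=12972753318542875
[27] T[27,12]:26*4284218746244111474800+31882014375298512782500=143271701777645411127300 · T[27,13]:26*480544558742733545125+4284218746244111474800=16778377273555183648050 · T[27,14]:26*45145946926994481865+480544558742733545125=1654339178844590073615 · T[27,15]:26*3557372853474553750+45145946926994481865=137637641117332879365 · T[27,16]:26*234961569422786050+3557372853474553750=9666373658466991050 · T[27,17]:26*12972753318542875+234961569422786050=572253155704900800
[28] T[28,13]:27*16778377273555183648050+143271701777645411127300=596287888163635369624650 · T[28,14]:27*1654339178844590073615+16778377273555183648050=61445535102359115635655 · T[28,15]:27*137637641117332879365+1654339178844590073615=5370555489012577816470 · T[28,16]:27*9666373658466991050+137637641117332879365=398629729895941637715 · T[28,17]:27*572253155704900800+9666373658466991050=25117208862499312650
[29] T[29,14]:28*61445535102359115635655+596287888163635369624650=2316762871029690607422990 · T[29,15]:28*5370555489012577816470+61445535102359115635655=211821088794711294496815 · T[29,16]:28*398629729895941637715+5370555489012577816470=16532187926098943672490 · T[29,17]:28*25117208862499312650+398629729895941637715=1101911578045922391915
Read c(29,14) = 2316762871029690607422990, c(29,15) = 211821088794711294496815, c(29,16) = 16532187926098943672490, c(29,17) = 1101911578045922391915.

2316762871029690607422990, 211821088794711294496815, 16532187926098943672490, 1101911578045922391915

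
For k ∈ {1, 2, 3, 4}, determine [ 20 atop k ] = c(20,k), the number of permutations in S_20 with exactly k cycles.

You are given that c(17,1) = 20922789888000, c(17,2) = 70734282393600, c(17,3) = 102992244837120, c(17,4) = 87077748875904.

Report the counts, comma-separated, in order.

row 18: T[18][1]=17·20922789888000+0=355687428096000  T[18][2]=17·70734282393600+20922789888000=1223405590579200  T[18][3]=17·102992244837120+70734282393600=1821602444624640  T[18][4]=17·87077748875904+102992244837120=1583313975727488
row 19: T[19][1]=18·355687428096000+0=6402373705728000  T[19][2]=18·1223405590579200+355687428096000=22376988058521600  T[19][3]=18·1821602444624640+1223405590579200=34012249593822720  T[19][4]=18·1583313975727488+1821602444624640=30321254007719424
row 20: T[20][1]=19·6402373705728000+0=121645100408832000  T[20][2]=19·22376988058521600+6402373705728000=431565146817638400  T[20][3]=19·34012249593822720+22376988058521600=668609730341153280  T[20][4]=19·30321254007719424+34012249593822720=610116075740491776
Read c(20,1) = 121645100408832000, c(20,2) = 431565146817638400, c(20,3) = 668609730341153280, c(20,4) = 610116075740491776.

121645100408832000, 431565146817638400, 668609730341153280, 610116075740491776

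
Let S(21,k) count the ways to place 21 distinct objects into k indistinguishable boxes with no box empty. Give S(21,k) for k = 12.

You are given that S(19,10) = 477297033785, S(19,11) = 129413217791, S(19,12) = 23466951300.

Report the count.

r20: T_20,11=11×129413217791+477297033785=1900842429486; T_20,12=12×23466951300+129413217791=411016633391
r21: T_21,12=12×411016633391+1900842429486=6833042030178
Read S(21,12) = 6833042030178.

6833042030178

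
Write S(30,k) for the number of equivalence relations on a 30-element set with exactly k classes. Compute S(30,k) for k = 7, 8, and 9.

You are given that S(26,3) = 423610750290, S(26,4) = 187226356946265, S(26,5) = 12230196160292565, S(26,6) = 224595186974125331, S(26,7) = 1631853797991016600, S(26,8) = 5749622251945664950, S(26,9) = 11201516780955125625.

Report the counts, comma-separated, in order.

i=27: T(27,4)=423610750290+4·187226356946265=749329038535350 | T(27,5)=187226356946265+5·12230196160292565=61338207158409090 | T(27,6)=12230196160292565+6·224595186974125331=1359801318005044551 | T(27,7)=224595186974125331+7·1631853797991016600=11647571772911241531 | T(27,8)=1631853797991016600+8·5749622251945664950=47628831813556336200 | T(27,9)=5749622251945664950+9·11201516780955125625=106563273280541795575
i=28: T(28,5)=749329038535350+5·61338207158409090=307440364830580800 | T(28,6)=61338207158409090+6·1359801318005044551=8220146115188676396 | T(28,7)=1359801318005044551+7·11647571772911241531=82892803728383735268 | T(28,8)=11647571772911241531+8·47628831813556336200=392678226281361931131 | T(28,9)=47628831813556336200+9·106563273280541795575=1006698291338432496375
i=29: T(29,6)=307440364830580800+6·8220146115188676396=49628317055962639176 | T(29,7)=8220146115188676396+7·82892803728383735268=588469772213874823272 | T(29,8)=82892803728383735268+8·392678226281361931131=3224318613979279184316 | T(29,9)=392678226281361931131+9·1006698291338432496375=9452962848327254398506
i=30: T(30,7)=49628317055962639176+7·588469772213874823272=4168916722553086402080 | T(30,8)=588469772213874823272+8·3224318613979279184316=26383018684048108297800 | T(30,9)=3224318613979279184316+9·9452962848327254398506=88300984248924568770870
Read S(30,7) = 4168916722553086402080, S(30,8) = 26383018684048108297800, S(30,9) = 88300984248924568770870.

4168916722553086402080, 26383018684048108297800, 88300984248924568770870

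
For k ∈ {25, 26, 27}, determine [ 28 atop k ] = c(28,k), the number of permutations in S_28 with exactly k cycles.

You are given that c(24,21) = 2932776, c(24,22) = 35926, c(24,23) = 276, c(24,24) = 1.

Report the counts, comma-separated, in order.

7739550, 67977, 378

i=25: T(25,22)=2932776+24·35926=3795000 | T(25,23)=35926+24·276=42550 | T(25,24)=276+24·1=300 | T(25,25)=1+24·0=1
i=26: T(26,23)=3795000+25·42550=4858750 | T(26,24)=42550+25·300=50050 | T(26,25)=300+25·1=325 | T(26,26)=1+25·0=1
i=27: T(27,24)=4858750+26·50050=6160050 | T(27,25)=50050+26·325=58500 | T(27,26)=325+26·1=351 | T(27,27)=1+26·0=1
i=28: T(28,25)=6160050+27·58500=7739550 | T(28,26)=58500+27·351=67977 | T(28,27)=351+27·1=378
Read c(28,25) = 7739550, c(28,26) = 67977, c(28,27) = 378.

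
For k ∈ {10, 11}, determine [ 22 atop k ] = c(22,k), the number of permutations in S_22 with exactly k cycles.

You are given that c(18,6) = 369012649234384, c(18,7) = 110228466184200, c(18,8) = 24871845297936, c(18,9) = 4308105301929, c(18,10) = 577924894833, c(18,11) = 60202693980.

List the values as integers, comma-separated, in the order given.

276019109275035346, 37600535086859745

[19] T[19,7]:18*110228466184200+369012649234384=2353125040549984 · T[19,8]:18*24871845297936+110228466184200=557921681547048 · T[19,9]:18*4308105301929+24871845297936=102417740732658 · T[19,10]:18*577924894833+4308105301929=14710753408923 · T[19,11]:18*60202693980+577924894833=1661573386473
[20] T[20,8]:19*557921681547048+2353125040549984=12953636989943896 · T[20,9]:19*102417740732658+557921681547048=2503858755467550 · T[20,10]:19*14710753408923+102417740732658=381922055502195 · T[20,11]:19*1661573386473+14710753408923=46280647751910
[21] T[21,9]:20*2503858755467550+12953636989943896=63030812099294896 · T[21,10]:20*381922055502195+2503858755467550=10142299865511450 · T[21,11]:20*46280647751910+381922055502195=1307535010540395
[22] T[22,10]:21*10142299865511450+63030812099294896=276019109275035346 · T[22,11]:21*1307535010540395+10142299865511450=37600535086859745
Read c(22,10) = 276019109275035346, c(22,11) = 37600535086859745.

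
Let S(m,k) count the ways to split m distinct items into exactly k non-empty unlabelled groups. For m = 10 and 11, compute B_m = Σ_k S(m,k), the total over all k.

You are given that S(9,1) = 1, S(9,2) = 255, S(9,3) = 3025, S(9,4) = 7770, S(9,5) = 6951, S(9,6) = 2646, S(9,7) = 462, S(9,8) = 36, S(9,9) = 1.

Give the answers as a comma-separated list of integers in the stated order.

row 10: T[10][1]=1·1+0=1  T[10][2]=2·255+1=511  T[10][3]=3·3025+255=9330  T[10][4]=4·7770+3025=34105  T[10][5]=5·6951+7770=42525  T[10][6]=6·2646+6951=22827  T[10][7]=7·462+2646=5880  T[10][8]=8·36+462=750  T[10][9]=9·1+36=45  T[10][10]=10·0+1=1
row 11: T[11][1]=1·1+0=1  T[11][2]=2·511+1=1023  T[11][3]=3·9330+511=28501  T[11][4]=4·34105+9330=145750  T[11][5]=5·42525+34105=246730  T[11][6]=6·22827+42525=179487  T[11][7]=7·5880+22827=63987  T[11][8]=8·750+5880=11880  T[11][9]=9·45+750=1155  T[11][10]=10·1+45=55  T[11][11]=11·0+1=1
B_10 = ΣS(10,k) = 1+511+9330+34105+42525+22827+5880+750+45+1 = 115975
B_11 = ΣS(11,k) = 1+1023+28501+145750+246730+179487+63987+11880+1155+55+1 = 678570

115975, 678570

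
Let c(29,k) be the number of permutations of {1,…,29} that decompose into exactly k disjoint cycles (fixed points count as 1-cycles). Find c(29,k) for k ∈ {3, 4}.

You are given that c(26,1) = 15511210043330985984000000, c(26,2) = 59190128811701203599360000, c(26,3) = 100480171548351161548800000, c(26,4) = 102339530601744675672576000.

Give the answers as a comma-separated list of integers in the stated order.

@27  (27,1):15511210043330985984000000·26+0→403291461126605635584000000, (27,2):59190128811701203599360000·26+15511210043330985984000000→1554454559147562279567360000, (27,3):100480171548351161548800000·26+59190128811701203599360000→2671674589068831403868160000, (27,4):102339530601744675672576000·26+100480171548351161548800000→2761307967193712729035776000
@28  (28,2):1554454559147562279567360000·27+403291461126605635584000000→42373564558110787183902720000, (28,3):2671674589068831403868160000·27+1554454559147562279567360000→73689668464006010184007680000, (28,4):2761307967193712729035776000·27+2671674589068831403868160000→77226989703299075087834112000
@29  (29,3):73689668464006010184007680000·28+42373564558110787183902720000→2105684281550279072336117760000, (29,4):77226989703299075087834112000·28+73689668464006010184007680000→2236045380156380112643362816000
Read c(29,3) = 2105684281550279072336117760000, c(29,4) = 2236045380156380112643362816000.

2105684281550279072336117760000, 2236045380156380112643362816000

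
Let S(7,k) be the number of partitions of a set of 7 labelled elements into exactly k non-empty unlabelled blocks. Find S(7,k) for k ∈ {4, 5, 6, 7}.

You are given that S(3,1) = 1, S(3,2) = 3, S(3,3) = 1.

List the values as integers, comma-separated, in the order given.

row 4: T[4][1]=1·1+0=1  T[4][2]=2·3+1=7  T[4][3]=3·1+3=6  T[4][4]=4·0+1=1
row 5: T[5][2]=2·7+1=15  T[5][3]=3·6+7=25  T[5][4]=4·1+6=10  T[5][5]=5·0+1=1
row 6: T[6][3]=3·25+15=90  T[6][4]=4·10+25=65  T[6][5]=5·1+10=15  T[6][6]=6·0+1=1
row 7: T[7][4]=4·65+90=350  T[7][5]=5·15+65=140  T[7][6]=6·1+15=21  T[7][7]=7·0+1=1
Read S(7,4) = 350, S(7,5) = 140, S(7,6) = 21, S(7,7) = 1.

350, 140, 21, 1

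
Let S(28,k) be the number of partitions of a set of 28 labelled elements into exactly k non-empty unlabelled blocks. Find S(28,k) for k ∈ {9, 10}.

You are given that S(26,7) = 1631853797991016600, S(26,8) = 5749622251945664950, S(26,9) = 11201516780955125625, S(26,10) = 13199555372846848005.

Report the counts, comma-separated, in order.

row 27: T[27][8]=8·5749622251945664950+1631853797991016600=47628831813556336200  T[27][9]=9·11201516780955125625+5749622251945664950=106563273280541795575  T[27][10]=10·13199555372846848005+11201516780955125625=143197070509423605675
row 28: T[28][9]=9·106563273280541795575+47628831813556336200=1006698291338432496375  T[28][10]=10·143197070509423605675+106563273280541795575=1538533978374777852325
Read S(28,9) = 1006698291338432496375, S(28,10) = 1538533978374777852325.

1006698291338432496375, 1538533978374777852325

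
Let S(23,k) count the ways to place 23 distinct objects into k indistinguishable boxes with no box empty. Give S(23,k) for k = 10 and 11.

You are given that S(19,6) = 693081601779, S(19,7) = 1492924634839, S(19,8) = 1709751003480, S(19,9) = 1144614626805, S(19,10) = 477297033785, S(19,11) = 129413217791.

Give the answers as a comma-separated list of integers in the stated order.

i=20: T(20,7)=693081601779+7·1492924634839=11143554045652 | T(20,8)=1492924634839+8·1709751003480=15170932662679 | T(20,9)=1709751003480+9·1144614626805=12011282644725 | T(20,10)=1144614626805+10·477297033785=5917584964655 | T(20,11)=477297033785+11·129413217791=1900842429486
i=21: T(21,8)=11143554045652+8·15170932662679=132511015347084 | T(21,9)=15170932662679+9·12011282644725=123272476465204 | T(21,10)=12011282644725+10·5917584964655=71187132291275 | T(21,11)=5917584964655+11·1900842429486=26826851689001
i=22: T(22,9)=132511015347084+9·123272476465204=1241963303533920 | T(22,10)=123272476465204+10·71187132291275=835143799377954 | T(22,11)=71187132291275+11·26826851689001=366282500870286
i=23: T(23,10)=1241963303533920+10·835143799377954=9593401297313460 | T(23,11)=835143799377954+11·366282500870286=4864251308951100
Read S(23,10) = 9593401297313460, S(23,11) = 4864251308951100.

9593401297313460, 4864251308951100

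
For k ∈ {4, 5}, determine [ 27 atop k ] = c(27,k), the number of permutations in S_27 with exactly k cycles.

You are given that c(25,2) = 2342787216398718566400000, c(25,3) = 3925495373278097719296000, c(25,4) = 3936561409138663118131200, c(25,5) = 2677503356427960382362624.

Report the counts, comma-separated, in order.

i=26: T(26,3)=2342787216398718566400000+25·3925495373278097719296000=100480171548351161548800000 | T(26,4)=3925495373278097719296000+25·3936561409138663118131200=102339530601744675672576000 | T(26,5)=3936561409138663118131200+25·2677503356427960382362624=70874145319837672677196800
i=27: T(27,4)=100480171548351161548800000+26·102339530601744675672576000=2761307967193712729035776000 | T(27,5)=102339530601744675672576000+26·70874145319837672677196800=1945067308917524165279692800
Read c(27,4) = 2761307967193712729035776000, c(27,5) = 1945067308917524165279692800.

2761307967193712729035776000, 1945067308917524165279692800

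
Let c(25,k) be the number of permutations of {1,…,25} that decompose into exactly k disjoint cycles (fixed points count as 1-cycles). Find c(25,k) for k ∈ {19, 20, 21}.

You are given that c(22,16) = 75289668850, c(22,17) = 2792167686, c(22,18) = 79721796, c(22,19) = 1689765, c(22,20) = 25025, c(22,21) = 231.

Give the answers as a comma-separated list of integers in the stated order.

414908513800, 11276842500, 238810495

row 23: T[23][17]=22·2792167686+75289668850=136717357942  T[23][18]=22·79721796+2792167686=4546047198  T[23][19]=22·1689765+79721796=116896626  T[23][20]=22·25025+1689765=2240315  T[23][21]=22·231+25025=30107
row 24: T[24][18]=23·4546047198+136717357942=241276443496  T[24][19]=23·116896626+4546047198=7234669596  T[24][20]=23·2240315+116896626=168423871  T[24][21]=23·30107+2240315=2932776
row 25: T[25][19]=24·7234669596+241276443496=414908513800  T[25][20]=24·168423871+7234669596=11276842500  T[25][21]=24·2932776+168423871=238810495
Read c(25,19) = 414908513800, c(25,20) = 11276842500, c(25,21) = 238810495.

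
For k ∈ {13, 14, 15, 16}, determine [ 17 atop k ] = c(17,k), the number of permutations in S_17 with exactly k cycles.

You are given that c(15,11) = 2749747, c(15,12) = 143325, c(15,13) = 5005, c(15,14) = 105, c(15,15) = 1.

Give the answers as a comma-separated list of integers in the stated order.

8394022, 323680, 8500, 136

r16: T_16,12=15×143325+2749747=4899622; T_16,13=15×5005+143325=218400; T_16,14=15×105+5005=6580; T_16,15=15×1+105=120; T_16,16=15×0+1=1
r17: T_17,13=16×218400+4899622=8394022; T_17,14=16×6580+218400=323680; T_17,15=16×120+6580=8500; T_17,16=16×1+120=136
Read c(17,13) = 8394022, c(17,14) = 323680, c(17,15) = 8500, c(17,16) = 136.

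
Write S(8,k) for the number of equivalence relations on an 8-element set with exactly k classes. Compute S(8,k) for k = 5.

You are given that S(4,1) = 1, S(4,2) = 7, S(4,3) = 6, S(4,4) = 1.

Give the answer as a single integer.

1050

[5] T[5,2]:2*7+1=15 · T[5,3]:3*6+7=25 · T[5,4]:4*1+6=10 · T[5,5]:5*0+1=1
[6] T[6,3]:3*25+15=90 · T[6,4]:4*10+25=65 · T[6,5]:5*1+10=15
[7] T[7,4]:4*65+90=350 · T[7,5]:5*15+65=140
[8] T[8,5]:5*140+350=1050
Read S(8,5) = 1050.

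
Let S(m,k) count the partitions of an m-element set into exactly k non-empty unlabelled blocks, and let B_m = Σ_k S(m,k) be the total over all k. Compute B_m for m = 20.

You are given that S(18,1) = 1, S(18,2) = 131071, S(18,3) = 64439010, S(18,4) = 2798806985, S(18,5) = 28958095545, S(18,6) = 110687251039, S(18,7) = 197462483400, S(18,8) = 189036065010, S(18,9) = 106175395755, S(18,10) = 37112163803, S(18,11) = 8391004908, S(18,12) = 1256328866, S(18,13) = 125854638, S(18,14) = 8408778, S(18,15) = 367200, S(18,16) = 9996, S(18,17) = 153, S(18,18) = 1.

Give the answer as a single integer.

i=19: T(19,1)=0+1·1=1 | T(19,2)=1+2·131071=262143 | T(19,3)=131071+3·64439010=193448101 | T(19,4)=64439010+4·2798806985=11259666950 | T(19,5)=2798806985+5·28958095545=147589284710 | T(19,6)=28958095545+6·110687251039=693081601779 | T(19,7)=110687251039+7·197462483400=1492924634839 | T(19,8)=197462483400+8·189036065010=1709751003480 | T(19,9)=189036065010+9·106175395755=1144614626805 | T(19,10)=106175395755+10·37112163803=477297033785 | T(19,11)=37112163803+11·8391004908=129413217791 | T(19,12)=8391004908+12·1256328866=23466951300 | T(19,13)=1256328866+13·125854638=2892439160 | T(19,14)=125854638+14·8408778=243577530 | T(19,15)=8408778+15·367200=13916778 | T(19,16)=367200+16·9996=527136 | T(19,17)=9996+17·153=12597 | T(19,18)=153+18·1=171 | T(19,19)=1+19·0=1
i=20: T(20,1)=0+1·1=1 | T(20,2)=1+2·262143=524287 | T(20,3)=262143+3·193448101=580606446 | T(20,4)=193448101+4·11259666950=45232115901 | T(20,5)=11259666950+5·147589284710=749206090500 | T(20,6)=147589284710+6·693081601779=4306078895384 | T(20,7)=693081601779+7·1492924634839=11143554045652 | T(20,8)=1492924634839+8·1709751003480=15170932662679 | T(20,9)=1709751003480+9·1144614626805=12011282644725 | T(20,10)=1144614626805+10·477297033785=5917584964655 | T(20,11)=477297033785+11·129413217791=1900842429486 | T(20,12)=129413217791+12·23466951300=411016633391 | T(20,13)=23466951300+13·2892439160=61068660380 | T(20,14)=2892439160+14·243577530=6302524580 | T(20,15)=243577530+15·13916778=452329200 | T(20,16)=13916778+16·527136=22350954 | T(20,17)=527136+17·12597=741285 | T(20,18)=12597+18·171=15675 | T(20,19)=171+19·1=190 | T(20,20)=1+20·0=1
B_20 = ΣS(20,k) = 1+524287+580606446+45232115901+749206090500+4306078895384+11143554045652+15170932662679+12011282644725+5917584964655+1900842429486+411016633391+61068660380+6302524580+452329200+22350954+741285+15675+190+1 = 51724158235372

51724158235372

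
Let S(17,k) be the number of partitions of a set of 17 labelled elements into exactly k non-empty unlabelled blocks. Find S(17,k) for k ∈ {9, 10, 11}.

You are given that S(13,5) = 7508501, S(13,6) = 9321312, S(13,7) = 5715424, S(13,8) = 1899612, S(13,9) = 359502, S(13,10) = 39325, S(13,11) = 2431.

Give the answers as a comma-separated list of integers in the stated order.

9528822303, 2758334150, 512060978

@14  (14,6):9321312·6+7508501→63436373, (14,7):5715424·7+9321312→49329280, (14,8):1899612·8+5715424→20912320, (14,9):359502·9+1899612→5135130, (14,10):39325·10+359502→752752, (14,11):2431·11+39325→66066
@15  (15,7):49329280·7+63436373→408741333, (15,8):20912320·8+49329280→216627840, (15,9):5135130·9+20912320→67128490, (15,10):752752·10+5135130→12662650, (15,11):66066·11+752752→1479478
@16  (16,8):216627840·8+408741333→2141764053, (16,9):67128490·9+216627840→820784250, (16,10):12662650·10+67128490→193754990, (16,11):1479478·11+12662650→28936908
@17  (17,9):820784250·9+2141764053→9528822303, (17,10):193754990·10+820784250→2758334150, (17,11):28936908·11+193754990→512060978
Read S(17,9) = 9528822303, S(17,10) = 2758334150, S(17,11) = 512060978.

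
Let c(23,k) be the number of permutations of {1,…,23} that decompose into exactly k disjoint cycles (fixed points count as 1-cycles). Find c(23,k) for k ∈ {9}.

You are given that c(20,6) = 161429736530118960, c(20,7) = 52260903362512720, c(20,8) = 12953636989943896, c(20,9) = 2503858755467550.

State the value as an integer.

43714229649594412832

r21: T_21,7=20×52260903362512720+161429736530118960=1206647803780373360; T_21,8=20×12953636989943896+52260903362512720=311333643161390640; T_21,9=20×2503858755467550+12953636989943896=63030812099294896
r22: T_22,8=21×311333643161390640+1206647803780373360=7744654310169576800; T_22,9=21×63030812099294896+311333643161390640=1634980697246583456
r23: T_23,9=22×1634980697246583456+7744654310169576800=43714229649594412832
Read c(23,9) = 43714229649594412832.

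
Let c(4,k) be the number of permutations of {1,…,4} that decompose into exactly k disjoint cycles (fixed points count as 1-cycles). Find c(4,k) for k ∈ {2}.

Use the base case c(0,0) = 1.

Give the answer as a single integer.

@1  (1,1):0·0+1→1
@2  (2,1):1·1+0→1, (2,2):0·1+1→1
@3  (3,1):1·2+0→2, (3,2):1·2+1→3
@4  (4,2):3·3+2→11
Read c(4,2) = 11.

11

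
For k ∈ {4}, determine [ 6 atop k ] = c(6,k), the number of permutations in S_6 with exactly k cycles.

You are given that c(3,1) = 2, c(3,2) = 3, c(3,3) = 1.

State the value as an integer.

85

r4: T_4,2=3×3+2=11; T_4,3=3×1+3=6; T_4,4=3×0+1=1
r5: T_5,3=4×6+11=35; T_5,4=4×1+6=10
r6: T_6,4=5×10+35=85
Read c(6,4) = 85.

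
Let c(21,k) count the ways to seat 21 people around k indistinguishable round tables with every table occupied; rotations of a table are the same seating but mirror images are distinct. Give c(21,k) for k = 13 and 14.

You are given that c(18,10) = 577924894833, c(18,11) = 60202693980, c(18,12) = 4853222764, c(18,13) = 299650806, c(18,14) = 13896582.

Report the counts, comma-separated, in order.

r19: T_19,11=18×60202693980+577924894833=1661573386473; T_19,12=18×4853222764+60202693980=147560703732; T_19,13=18×299650806+4853222764=10246937272; T_19,14=18×13896582+299650806=549789282
r20: T_20,12=19×147560703732+1661573386473=4465226757381; T_20,13=19×10246937272+147560703732=342252511900; T_20,14=19×549789282+10246937272=20692933630
r21: T_21,13=20×342252511900+4465226757381=11310276995381; T_21,14=20×20692933630+342252511900=756111184500
Read c(21,13) = 11310276995381, c(21,14) = 756111184500.

11310276995381, 756111184500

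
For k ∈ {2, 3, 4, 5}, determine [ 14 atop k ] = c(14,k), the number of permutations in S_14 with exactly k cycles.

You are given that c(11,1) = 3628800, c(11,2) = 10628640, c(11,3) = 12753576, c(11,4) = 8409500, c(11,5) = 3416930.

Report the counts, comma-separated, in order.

[12] T[12,1]:11*3628800+0=39916800 · T[12,2]:11*10628640+3628800=120543840 · T[12,3]:11*12753576+10628640=150917976 · T[12,4]:11*8409500+12753576=105258076 · T[12,5]:11*3416930+8409500=45995730
[13] T[13,1]:12*39916800+0=479001600 · T[13,2]:12*120543840+39916800=1486442880 · T[13,3]:12*150917976+120543840=1931559552 · T[13,4]:12*105258076+150917976=1414014888 · T[13,5]:12*45995730+105258076=657206836
[14] T[14,2]:13*1486442880+479001600=19802759040 · T[14,3]:13*1931559552+1486442880=26596717056 · T[14,4]:13*1414014888+1931559552=20313753096 · T[14,5]:13*657206836+1414014888=9957703756
Read c(14,2) = 19802759040, c(14,3) = 26596717056, c(14,4) = 20313753096, c(14,5) = 9957703756.

19802759040, 26596717056, 20313753096, 9957703756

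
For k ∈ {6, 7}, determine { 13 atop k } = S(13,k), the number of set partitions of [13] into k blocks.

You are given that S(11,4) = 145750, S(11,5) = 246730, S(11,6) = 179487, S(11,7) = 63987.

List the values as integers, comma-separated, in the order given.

[12] T[12,5]:5*246730+145750=1379400 · T[12,6]:6*179487+246730=1323652 · T[12,7]:7*63987+179487=627396
[13] T[13,6]:6*1323652+1379400=9321312 · T[13,7]:7*627396+1323652=5715424
Read S(13,6) = 9321312, S(13,7) = 5715424.

9321312, 5715424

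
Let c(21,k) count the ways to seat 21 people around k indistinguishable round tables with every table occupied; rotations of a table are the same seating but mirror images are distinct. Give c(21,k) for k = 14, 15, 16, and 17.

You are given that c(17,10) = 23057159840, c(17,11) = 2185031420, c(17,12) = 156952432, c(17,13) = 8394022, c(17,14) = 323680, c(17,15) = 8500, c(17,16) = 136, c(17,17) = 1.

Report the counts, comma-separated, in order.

756111184500, 40171771630, 1672280820, 53327946

row 18: T[18][11]=17·2185031420+23057159840=60202693980  T[18][12]=17·156952432+2185031420=4853222764  T[18][13]=17·8394022+156952432=299650806  T[18][14]=17·323680+8394022=13896582  T[18][15]=17·8500+323680=468180  T[18][16]=17·136+8500=10812  T[18][17]=17·1+136=153
row 19: T[19][12]=18·4853222764+60202693980=147560703732  T[19][13]=18·299650806+4853222764=10246937272  T[19][14]=18·13896582+299650806=549789282  T[19][15]=18·468180+13896582=22323822  T[19][16]=18·10812+468180=662796  T[19][17]=18·153+10812=13566
row 20: T[20][13]=19·10246937272+147560703732=342252511900  T[20][14]=19·549789282+10246937272=20692933630  T[20][15]=19·22323822+549789282=973941900  T[20][16]=19·662796+22323822=34916946  T[20][17]=19·13566+662796=920550
row 21: T[21][14]=20·20692933630+342252511900=756111184500  T[21][15]=20·973941900+20692933630=40171771630  T[21][16]=20·34916946+973941900=1672280820  T[21][17]=20·920550+34916946=53327946
Read c(21,14) = 756111184500, c(21,15) = 40171771630, c(21,16) = 1672280820, c(21,17) = 53327946.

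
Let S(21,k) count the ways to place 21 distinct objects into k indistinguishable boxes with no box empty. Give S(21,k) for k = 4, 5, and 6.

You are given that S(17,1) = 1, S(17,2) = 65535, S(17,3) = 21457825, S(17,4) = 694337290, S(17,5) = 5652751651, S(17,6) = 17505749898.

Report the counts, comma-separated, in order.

181509070050, 3791262568401, 26585679462804

@18  (18,1):1·1+0→1, (18,2):65535·2+1→131071, (18,3):21457825·3+65535→64439010, (18,4):694337290·4+21457825→2798806985, (18,5):5652751651·5+694337290→28958095545, (18,6):17505749898·6+5652751651→110687251039
@19  (19,2):131071·2+1→262143, (19,3):64439010·3+131071→193448101, (19,4):2798806985·4+64439010→11259666950, (19,5):28958095545·5+2798806985→147589284710, (19,6):110687251039·6+28958095545→693081601779
@20  (20,3):193448101·3+262143→580606446, (20,4):11259666950·4+193448101→45232115901, (20,5):147589284710·5+11259666950→749206090500, (20,6):693081601779·6+147589284710→4306078895384
@21  (21,4):45232115901·4+580606446→181509070050, (21,5):749206090500·5+45232115901→3791262568401, (21,6):4306078895384·6+749206090500→26585679462804
Read S(21,4) = 181509070050, S(21,5) = 3791262568401, S(21,6) = 26585679462804.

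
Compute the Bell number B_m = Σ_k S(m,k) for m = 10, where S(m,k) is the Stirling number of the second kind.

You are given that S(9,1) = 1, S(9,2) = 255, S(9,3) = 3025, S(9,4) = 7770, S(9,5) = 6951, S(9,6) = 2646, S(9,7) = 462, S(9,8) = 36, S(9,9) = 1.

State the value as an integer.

i=10: T(10,1)=0+1·1=1 | T(10,2)=1+2·255=511 | T(10,3)=255+3·3025=9330 | T(10,4)=3025+4·7770=34105 | T(10,5)=7770+5·6951=42525 | T(10,6)=6951+6·2646=22827 | T(10,7)=2646+7·462=5880 | T(10,8)=462+8·36=750 | T(10,9)=36+9·1=45 | T(10,10)=1+10·0=1
B_10 = ΣS(10,k) = 1+511+9330+34105+42525+22827+5880+750+45+1 = 115975

115975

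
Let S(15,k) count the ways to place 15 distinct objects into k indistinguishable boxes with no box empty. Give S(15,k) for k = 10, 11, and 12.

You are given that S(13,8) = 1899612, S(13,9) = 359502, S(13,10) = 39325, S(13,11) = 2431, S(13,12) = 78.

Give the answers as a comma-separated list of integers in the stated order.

r14: T_14,9=9×359502+1899612=5135130; T_14,10=10×39325+359502=752752; T_14,11=11×2431+39325=66066; T_14,12=12×78+2431=3367
r15: T_15,10=10×752752+5135130=12662650; T_15,11=11×66066+752752=1479478; T_15,12=12×3367+66066=106470
Read S(15,10) = 12662650, S(15,11) = 1479478, S(15,12) = 106470.

12662650, 1479478, 106470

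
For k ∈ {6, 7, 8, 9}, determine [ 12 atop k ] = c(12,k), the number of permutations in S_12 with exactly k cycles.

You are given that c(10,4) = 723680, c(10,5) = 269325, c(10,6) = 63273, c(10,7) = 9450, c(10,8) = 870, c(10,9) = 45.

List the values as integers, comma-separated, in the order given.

13339535, 2637558, 357423, 32670

i=11: T(11,5)=723680+10·269325=3416930 | T(11,6)=269325+10·63273=902055 | T(11,7)=63273+10·9450=157773 | T(11,8)=9450+10·870=18150 | T(11,9)=870+10·45=1320
i=12: T(12,6)=3416930+11·902055=13339535 | T(12,7)=902055+11·157773=2637558 | T(12,8)=157773+11·18150=357423 | T(12,9)=18150+11·1320=32670
Read c(12,6) = 13339535, c(12,7) = 2637558, c(12,8) = 357423, c(12,9) = 32670.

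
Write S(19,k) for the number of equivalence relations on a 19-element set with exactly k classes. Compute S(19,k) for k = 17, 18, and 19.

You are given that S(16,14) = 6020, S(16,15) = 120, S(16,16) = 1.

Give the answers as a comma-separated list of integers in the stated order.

row 17: T[17][15]=15·120+6020=7820  T[17][16]=16·1+120=136  T[17][17]=17·0+1=1
row 18: T[18][16]=16·136+7820=9996  T[18][17]=17·1+136=153  T[18][18]=18·0+1=1
row 19: T[19][17]=17·153+9996=12597  T[19][18]=18·1+153=171  T[19][19]=19·0+1=1
Read S(19,17) = 12597, S(19,18) = 171, S(19,19) = 1.

12597, 171, 1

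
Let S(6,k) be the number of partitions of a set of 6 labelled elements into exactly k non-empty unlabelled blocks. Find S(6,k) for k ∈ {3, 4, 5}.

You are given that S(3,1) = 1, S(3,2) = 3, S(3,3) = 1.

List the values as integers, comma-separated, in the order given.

90, 65, 15

i=4: T(4,1)=0+1·1=1 | T(4,2)=1+2·3=7 | T(4,3)=3+3·1=6 | T(4,4)=1+4·0=1
i=5: T(5,2)=1+2·7=15 | T(5,3)=7+3·6=25 | T(5,4)=6+4·1=10 | T(5,5)=1+5·0=1
i=6: T(6,3)=15+3·25=90 | T(6,4)=25+4·10=65 | T(6,5)=10+5·1=15
Read S(6,3) = 90, S(6,4) = 65, S(6,5) = 15.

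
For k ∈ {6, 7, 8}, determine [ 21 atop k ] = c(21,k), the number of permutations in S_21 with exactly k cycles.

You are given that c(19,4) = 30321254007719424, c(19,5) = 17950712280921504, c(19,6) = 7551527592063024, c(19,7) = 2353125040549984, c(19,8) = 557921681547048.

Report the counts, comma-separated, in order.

r20: T_20,5=19×17950712280921504+30321254007719424=371384787345228000; T_20,6=19×7551527592063024+17950712280921504=161429736530118960; T_20,7=19×2353125040549984+7551527592063024=52260903362512720; T_20,8=19×557921681547048+2353125040549984=12953636989943896
r21: T_21,6=20×161429736530118960+371384787345228000=3599979517947607200; T_21,7=20×52260903362512720+161429736530118960=1206647803780373360; T_21,8=20×12953636989943896+52260903362512720=311333643161390640
Read c(21,6) = 3599979517947607200, c(21,7) = 1206647803780373360, c(21,8) = 311333643161390640.

3599979517947607200, 1206647803780373360, 311333643161390640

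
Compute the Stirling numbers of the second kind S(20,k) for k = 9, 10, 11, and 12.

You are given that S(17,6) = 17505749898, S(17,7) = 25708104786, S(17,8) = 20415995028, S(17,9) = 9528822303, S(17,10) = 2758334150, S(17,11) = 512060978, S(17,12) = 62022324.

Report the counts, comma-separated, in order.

12011282644725, 5917584964655, 1900842429486, 411016633391

r18: T_18,7=7×25708104786+17505749898=197462483400; T_18,8=8×20415995028+25708104786=189036065010; T_18,9=9×9528822303+20415995028=106175395755; T_18,10=10×2758334150+9528822303=37112163803; T_18,11=11×512060978+2758334150=8391004908; T_18,12=12×62022324+512060978=1256328866
r19: T_19,8=8×189036065010+197462483400=1709751003480; T_19,9=9×106175395755+189036065010=1144614626805; T_19,10=10×37112163803+106175395755=477297033785; T_19,11=11×8391004908+37112163803=129413217791; T_19,12=12×1256328866+8391004908=23466951300
r20: T_20,9=9×1144614626805+1709751003480=12011282644725; T_20,10=10×477297033785+1144614626805=5917584964655; T_20,11=11×129413217791+477297033785=1900842429486; T_20,12=12×23466951300+129413217791=411016633391
Read S(20,9) = 12011282644725, S(20,10) = 5917584964655, S(20,11) = 1900842429486, S(20,12) = 411016633391.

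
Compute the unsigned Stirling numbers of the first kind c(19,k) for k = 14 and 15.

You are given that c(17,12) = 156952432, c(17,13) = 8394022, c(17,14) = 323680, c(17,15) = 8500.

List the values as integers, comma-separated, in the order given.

549789282, 22323822

i=18: T(18,13)=156952432+17·8394022=299650806 | T(18,14)=8394022+17·323680=13896582 | T(18,15)=323680+17·8500=468180
i=19: T(19,14)=299650806+18·13896582=549789282 | T(19,15)=13896582+18·468180=22323822
Read c(19,14) = 549789282, c(19,15) = 22323822.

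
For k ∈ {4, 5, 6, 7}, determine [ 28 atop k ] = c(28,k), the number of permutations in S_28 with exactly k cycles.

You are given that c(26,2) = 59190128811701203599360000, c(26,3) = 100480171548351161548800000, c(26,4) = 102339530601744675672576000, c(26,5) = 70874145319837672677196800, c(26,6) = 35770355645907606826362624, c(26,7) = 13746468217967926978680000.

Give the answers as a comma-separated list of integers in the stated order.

[27] T[27,3]:26*100480171548351161548800000+59190128811701203599360000=2671674589068831403868160000 · T[27,4]:26*102339530601744675672576000+100480171548351161548800000=2761307967193712729035776000 · T[27,5]:26*70874145319837672677196800+102339530601744675672576000=1945067308917524165279692800 · T[27,6]:26*35770355645907606826362624+70874145319837672677196800=1000903392113435450162625024 · T[27,7]:26*13746468217967926978680000+35770355645907606826362624=393178529313073708272042624
[28] T[28,4]:27*2761307967193712729035776000+2671674589068831403868160000=77226989703299075087834112000 · T[28,5]:27*1945067308917524165279692800+2761307967193712729035776000=55278125307966865191587481600 · T[28,6]:27*1000903392113435450162625024+1945067308917524165279692800=28969458895980281319670568448 · T[28,7]:27*393178529313073708272042624+1000903392113435450162625024=11616723683566425573507775872
Read c(28,4) = 77226989703299075087834112000, c(28,5) = 55278125307966865191587481600, c(28,6) = 28969458895980281319670568448, c(28,7) = 11616723683566425573507775872.

77226989703299075087834112000, 55278125307966865191587481600, 28969458895980281319670568448, 11616723683566425573507775872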